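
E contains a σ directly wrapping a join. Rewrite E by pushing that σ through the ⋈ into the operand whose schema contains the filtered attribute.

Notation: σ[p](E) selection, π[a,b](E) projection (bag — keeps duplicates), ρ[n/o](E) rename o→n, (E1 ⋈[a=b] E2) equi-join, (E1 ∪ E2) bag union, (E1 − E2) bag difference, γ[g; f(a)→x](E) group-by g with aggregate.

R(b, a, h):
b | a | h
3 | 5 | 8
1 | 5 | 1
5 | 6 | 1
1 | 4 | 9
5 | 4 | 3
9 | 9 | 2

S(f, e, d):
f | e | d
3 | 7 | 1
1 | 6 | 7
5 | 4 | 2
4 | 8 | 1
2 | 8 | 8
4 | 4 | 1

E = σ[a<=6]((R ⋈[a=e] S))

σ filters on a, owned by the left side.
E' = (σ[a<=6](R) ⋈[a=e] S)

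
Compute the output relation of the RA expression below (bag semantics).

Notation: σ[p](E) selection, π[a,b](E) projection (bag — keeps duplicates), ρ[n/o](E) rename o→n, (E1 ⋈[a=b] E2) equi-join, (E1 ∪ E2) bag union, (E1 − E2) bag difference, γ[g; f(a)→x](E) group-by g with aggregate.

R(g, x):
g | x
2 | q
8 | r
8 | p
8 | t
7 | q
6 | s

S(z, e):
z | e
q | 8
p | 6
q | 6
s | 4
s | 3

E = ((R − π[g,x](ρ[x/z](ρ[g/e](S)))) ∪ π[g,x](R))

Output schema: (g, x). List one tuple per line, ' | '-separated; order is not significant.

Stepwise |·|:
  R → 6
  S → 5
  ρ[g/e](S) → 5
  ρ[x/z](ρ[g/e](S)) → 5
  π[g,x](ρ[x/z](ρ[g/e](S))) → 5
  (R − π[g,x](ρ[x/z](ρ[g/e](S)))) → 6
  R → 6
  π[g,x](R) → 6
  ((R − π[g,x](ρ[x/z](ρ[g/e](S)))) ∪ π[g,x](R)) → 12

== RESULT ==
g | x
2 | q
2 | q
6 | s
6 | s
7 | q
7 | q
8 | p
8 | p
8 | r
8 | r
8 | t
8 | t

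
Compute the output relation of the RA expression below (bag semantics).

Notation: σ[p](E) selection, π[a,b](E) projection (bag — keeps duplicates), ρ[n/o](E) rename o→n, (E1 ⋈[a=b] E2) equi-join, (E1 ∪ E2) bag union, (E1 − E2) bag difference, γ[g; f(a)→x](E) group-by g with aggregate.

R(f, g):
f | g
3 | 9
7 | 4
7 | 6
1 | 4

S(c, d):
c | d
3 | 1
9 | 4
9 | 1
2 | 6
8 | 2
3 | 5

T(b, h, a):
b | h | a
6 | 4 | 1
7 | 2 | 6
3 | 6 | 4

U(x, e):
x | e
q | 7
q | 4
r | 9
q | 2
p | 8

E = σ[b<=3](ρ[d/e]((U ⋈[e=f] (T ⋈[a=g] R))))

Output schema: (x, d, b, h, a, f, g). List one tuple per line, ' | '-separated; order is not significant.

Row counts bottom-up:
  U → 5
  T → 3
  R → 4
  (T ⋈[a=g] R) → 3
  (U ⋈[e=f] (T ⋈[a=g] R)) → 2
  ρ[d/e]((U ⋈[e=f] (T ⋈[a=g] R))) → 2
  σ[b<=3](ρ[d/e]((U ⋈[e=f] (T ⋈[a=g] R)))) → 1

== RESULT ==
x | d | b | h | a | f | g
q | 7 | 3 | 6 | 4 | 7 | 4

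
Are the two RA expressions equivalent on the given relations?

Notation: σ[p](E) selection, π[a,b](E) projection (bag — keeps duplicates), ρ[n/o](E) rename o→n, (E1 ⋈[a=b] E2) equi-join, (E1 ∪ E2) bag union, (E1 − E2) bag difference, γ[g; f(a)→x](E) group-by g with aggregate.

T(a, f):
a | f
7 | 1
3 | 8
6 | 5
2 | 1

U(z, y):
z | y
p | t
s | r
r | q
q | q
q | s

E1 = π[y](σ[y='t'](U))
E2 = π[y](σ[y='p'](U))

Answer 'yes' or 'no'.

E1 stepwise |·|:
  U → 5
  σ[y='t'](U) → 1
  π[y](σ[y='t'](U)) → 1
E2 stepwise |·|:
  U → 5
  σ[y='p'](U) → 0
  π[y](σ[y='p'](U)) → 0

E1 result:
y
t
E2 result:
y
(0 rows)
Witness: ('t',) appears 1× in E1 but 0× in E2.

no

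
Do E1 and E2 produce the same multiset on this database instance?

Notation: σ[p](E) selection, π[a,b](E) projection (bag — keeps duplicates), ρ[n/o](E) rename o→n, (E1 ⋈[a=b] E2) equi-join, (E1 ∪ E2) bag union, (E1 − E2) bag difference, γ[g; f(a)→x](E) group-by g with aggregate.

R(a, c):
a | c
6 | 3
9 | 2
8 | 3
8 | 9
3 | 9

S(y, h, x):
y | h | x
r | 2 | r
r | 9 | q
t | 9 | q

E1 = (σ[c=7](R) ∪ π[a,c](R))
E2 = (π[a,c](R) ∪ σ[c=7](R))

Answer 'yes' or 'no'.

E1 per-node cardinality:
  R → 5
  σ[c=7](R) → 0
  R → 5
  π[a,c](R) → 5
  (σ[c=7](R) ∪ π[a,c](R)) → 5
E2 per-node cardinality:
  R → 5
  π[a,c](R) → 5
  R → 5
  σ[c=7](R) → 0
  (π[a,c](R) ∪ σ[c=7](R)) → 5

E1 and E2 produce the same multiset:
a | c
3 | 9
6 | 3
8 | 3
8 | 9
9 | 2

yes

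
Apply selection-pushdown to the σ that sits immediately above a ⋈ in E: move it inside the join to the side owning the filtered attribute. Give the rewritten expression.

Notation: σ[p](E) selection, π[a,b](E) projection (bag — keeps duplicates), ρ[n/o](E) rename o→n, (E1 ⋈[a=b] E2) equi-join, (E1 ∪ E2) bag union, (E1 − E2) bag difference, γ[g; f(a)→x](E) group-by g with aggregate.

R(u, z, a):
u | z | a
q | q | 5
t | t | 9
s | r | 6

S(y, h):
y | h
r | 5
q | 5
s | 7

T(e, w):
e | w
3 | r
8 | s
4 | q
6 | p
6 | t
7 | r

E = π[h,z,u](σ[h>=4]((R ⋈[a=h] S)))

σ filters on h, owned by the right side.
E' = π[h,z,u]((R ⋈[a=h] σ[h>=4](S)))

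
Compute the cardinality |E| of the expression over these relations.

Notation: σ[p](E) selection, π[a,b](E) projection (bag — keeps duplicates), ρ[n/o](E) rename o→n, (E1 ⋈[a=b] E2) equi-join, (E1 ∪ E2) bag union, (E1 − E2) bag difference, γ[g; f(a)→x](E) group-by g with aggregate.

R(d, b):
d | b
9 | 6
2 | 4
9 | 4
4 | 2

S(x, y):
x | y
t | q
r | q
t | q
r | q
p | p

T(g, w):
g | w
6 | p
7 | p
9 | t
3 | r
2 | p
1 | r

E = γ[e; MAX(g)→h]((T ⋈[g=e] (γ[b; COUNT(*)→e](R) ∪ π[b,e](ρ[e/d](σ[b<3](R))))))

Subexpression sizes:
  T → 6
  R → 4
  γ[b; COUNT(*)→e](R) → 3
  R → 4
  σ[b<3](R) → 1
  ρ[e/d](σ[b<3](R)) → 1
  π[b,e](ρ[e/d](σ[b<3](R))) → 1
  (γ[b; COUNT(*)→e](R) ∪ π[b,e](ρ[e/d](σ[b<3](R)))) → 4
  (T ⋈[g=e] (γ[b; COUNT(*)→e](R) ∪ π[b,e](ρ[e/d](σ[b<3](R))))) → 3
  γ[e; MAX(g)→h]((T ⋈[g=e] (γ[b; COUNT(*)→e](R) ∪ π[b,e](ρ[e/d](σ[b<3](R)))))) → 2

|E| = 2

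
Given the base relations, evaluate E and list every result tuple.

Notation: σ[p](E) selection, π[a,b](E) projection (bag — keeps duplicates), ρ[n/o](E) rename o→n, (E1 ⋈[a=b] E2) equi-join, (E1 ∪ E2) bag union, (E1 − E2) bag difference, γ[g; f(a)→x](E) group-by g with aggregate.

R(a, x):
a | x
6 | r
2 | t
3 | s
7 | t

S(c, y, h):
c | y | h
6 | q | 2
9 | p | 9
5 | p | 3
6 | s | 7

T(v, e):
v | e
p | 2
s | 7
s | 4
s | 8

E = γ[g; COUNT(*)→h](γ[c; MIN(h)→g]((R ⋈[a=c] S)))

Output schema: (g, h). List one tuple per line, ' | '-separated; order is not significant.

Per-node cardinality:
  R → 4
  S → 4
  (R ⋈[a=c] S) → 2
  γ[c; MIN(h)→g]((R ⋈[a=c] S)) → 1
  γ[g; COUNT(*)→h](γ[c; MIN(h)→g]((R ⋈[a=c] S))) → 1

== RESULT ==
g | h
2 | 1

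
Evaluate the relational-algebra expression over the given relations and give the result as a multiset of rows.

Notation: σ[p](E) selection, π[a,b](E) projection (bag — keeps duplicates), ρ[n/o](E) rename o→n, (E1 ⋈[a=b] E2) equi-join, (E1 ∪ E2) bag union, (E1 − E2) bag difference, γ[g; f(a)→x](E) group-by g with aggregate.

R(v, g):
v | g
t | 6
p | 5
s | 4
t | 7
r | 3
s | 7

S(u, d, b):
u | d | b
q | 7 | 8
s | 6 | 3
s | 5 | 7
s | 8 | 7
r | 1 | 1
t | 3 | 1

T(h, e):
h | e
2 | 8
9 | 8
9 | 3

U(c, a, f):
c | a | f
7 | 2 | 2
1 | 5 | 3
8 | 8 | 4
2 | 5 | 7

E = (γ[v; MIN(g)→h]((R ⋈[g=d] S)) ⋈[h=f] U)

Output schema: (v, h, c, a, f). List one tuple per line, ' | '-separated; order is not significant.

Stepwise |·|:
  R → 6
  S → 6
  (R ⋈[g=d] S) → 5
  γ[v; MIN(g)→h]((R ⋈[g=d] S)) → 4
  U → 4
  (γ[v; MIN(g)→h]((R ⋈[g=d] S)) ⋈[h=f] U) → 2

== RESULT ==
v | h | c | a | f
r | 3 | 1 | 5 | 3
s | 7 | 2 | 5 | 7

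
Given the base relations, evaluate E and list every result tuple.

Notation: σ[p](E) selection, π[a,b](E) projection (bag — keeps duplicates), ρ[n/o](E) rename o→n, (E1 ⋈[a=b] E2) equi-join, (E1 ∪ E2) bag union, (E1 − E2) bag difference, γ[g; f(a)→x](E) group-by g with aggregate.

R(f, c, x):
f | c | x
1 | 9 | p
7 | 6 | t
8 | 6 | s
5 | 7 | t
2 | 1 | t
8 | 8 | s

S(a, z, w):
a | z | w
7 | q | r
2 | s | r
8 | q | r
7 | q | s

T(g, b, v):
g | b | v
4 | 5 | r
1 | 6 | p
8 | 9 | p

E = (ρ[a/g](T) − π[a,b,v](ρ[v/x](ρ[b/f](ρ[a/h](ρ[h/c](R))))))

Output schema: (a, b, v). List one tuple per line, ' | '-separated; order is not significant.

Row counts bottom-up:
  T → 3
  ρ[a/g](T) → 3
  R → 6
  ρ[h/c](R) → 6
  ρ[a/h](ρ[h/c](R)) → 6
  ρ[b/f](ρ[a/h](ρ[h/c](R))) → 6
  ρ[v/x](ρ[b/f](ρ[a/h](ρ[h/c](R)))) → 6
  π[a,b,v](ρ[v/x](ρ[b/f](ρ[a/h](ρ[h/c](R))))) → 6
  (ρ[a/g](T) − π[a,b,v](ρ[v/x](ρ[b/f](ρ[a/h](ρ[h/c](R)))))) → 3

== RESULT ==
a | b | v
1 | 6 | p
4 | 5 | r
8 | 9 | p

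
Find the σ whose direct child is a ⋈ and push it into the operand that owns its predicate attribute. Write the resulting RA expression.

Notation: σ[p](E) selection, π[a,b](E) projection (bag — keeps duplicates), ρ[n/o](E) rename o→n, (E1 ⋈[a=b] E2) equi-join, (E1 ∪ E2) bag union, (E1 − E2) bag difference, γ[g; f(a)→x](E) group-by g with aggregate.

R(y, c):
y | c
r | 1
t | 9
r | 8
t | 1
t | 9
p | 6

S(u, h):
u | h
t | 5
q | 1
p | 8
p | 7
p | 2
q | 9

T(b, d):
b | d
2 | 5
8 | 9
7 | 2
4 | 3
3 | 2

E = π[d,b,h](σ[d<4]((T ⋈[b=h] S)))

σ filters on d, owned by the left side.
E' = π[d,b,h]((σ[d<4](T) ⋈[b=h] S))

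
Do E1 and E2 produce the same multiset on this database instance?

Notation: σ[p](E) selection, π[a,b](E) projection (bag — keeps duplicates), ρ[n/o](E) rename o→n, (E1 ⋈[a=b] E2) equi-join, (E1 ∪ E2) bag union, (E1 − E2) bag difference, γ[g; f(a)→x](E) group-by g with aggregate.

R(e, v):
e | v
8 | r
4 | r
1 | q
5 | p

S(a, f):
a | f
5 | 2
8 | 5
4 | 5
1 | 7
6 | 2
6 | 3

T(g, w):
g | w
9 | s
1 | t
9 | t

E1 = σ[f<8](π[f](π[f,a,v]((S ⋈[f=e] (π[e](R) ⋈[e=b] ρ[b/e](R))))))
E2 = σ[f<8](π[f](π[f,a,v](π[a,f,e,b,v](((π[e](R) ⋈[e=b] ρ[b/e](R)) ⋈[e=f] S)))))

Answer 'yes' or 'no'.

E1 per-node cardinality:
  S → 6
  R → 4
  π[e](R) → 4
  R → 4
  ρ[b/e](R) → 4
  (π[e](R) ⋈[e=b] ρ[b/e](R)) → 4
  (S ⋈[f=e] (π[e](R) ⋈[e=b] ρ[b/e](R))) → 2
  π[f,a,v]((S ⋈[f=e] (π[e](R) ⋈[e=b] ρ[b/e](R)))) → 2
  π[f](π[f,a,v]((S ⋈[f=e] (π[e](R) ⋈[e=b] ρ[b/e](R))))) → 2
  σ[f<8](π[f](π[f,a,v]((S ⋈[f=e] (π[e](R) ⋈[e=b] ρ[b/e](R)))))) → 2
E2 per-node cardinality:
  R → 4
  π[e](R) → 4
  R → 4
  ρ[b/e](R) → 4
  (π[e](R) ⋈[e=b] ρ[b/e](R)) → 4
  S → 6
  ((π[e](R) ⋈[e=b] ρ[b/e](R)) ⋈[e=f] S) → 2
  π[a,f,e,b,v](((π[e](R) ⋈[e=b] ρ[b/e](R)) ⋈[e=f] S)) → 2
  π[f,a,v](π[a,f,e,b,v](((π[e](R) ⋈[e=b] ρ[b/e](R)) ⋈[e=f] S))) → 2
  π[f](π[f,a,v](π[a,f,e,b,v](((π[e](R) ⋈[e=b] ρ[b/e](R)) ⋈[e=f] S)))) → 2
  σ[f<8](π[f](π[f,a,v](π[a,f,e,b,v](((π[e](R) ⋈[e=b] ρ[b/e](R)) ⋈[e=f] S))))) → 2

E1 and E2 produce the same multiset:
f
5
5

yes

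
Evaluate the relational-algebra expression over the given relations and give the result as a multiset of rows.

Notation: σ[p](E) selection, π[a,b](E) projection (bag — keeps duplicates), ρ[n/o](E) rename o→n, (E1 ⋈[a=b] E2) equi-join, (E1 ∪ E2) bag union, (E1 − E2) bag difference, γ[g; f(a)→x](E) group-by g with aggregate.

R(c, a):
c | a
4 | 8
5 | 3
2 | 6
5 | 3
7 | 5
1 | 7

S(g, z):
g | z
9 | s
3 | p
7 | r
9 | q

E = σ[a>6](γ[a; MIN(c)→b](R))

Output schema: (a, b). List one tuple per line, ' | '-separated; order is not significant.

Stepwise |·|:
  R → 6
  γ[a; MIN(c)→b](R) → 5
  σ[a>6](γ[a; MIN(c)→b](R)) → 2

== RESULT ==
a | b
7 | 1
8 | 4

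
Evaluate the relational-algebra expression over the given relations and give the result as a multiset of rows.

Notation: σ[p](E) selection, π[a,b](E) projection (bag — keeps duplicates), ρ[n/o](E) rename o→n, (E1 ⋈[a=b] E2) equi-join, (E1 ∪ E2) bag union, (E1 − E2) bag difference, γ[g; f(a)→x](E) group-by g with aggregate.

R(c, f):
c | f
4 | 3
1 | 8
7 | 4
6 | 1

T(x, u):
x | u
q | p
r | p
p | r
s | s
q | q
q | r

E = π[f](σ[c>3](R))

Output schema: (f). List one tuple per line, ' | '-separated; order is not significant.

Stepwise |·|:
  R → 4
  σ[c>3](R) → 3
  π[f](σ[c>3](R)) → 3

== RESULT ==
f
1
3
4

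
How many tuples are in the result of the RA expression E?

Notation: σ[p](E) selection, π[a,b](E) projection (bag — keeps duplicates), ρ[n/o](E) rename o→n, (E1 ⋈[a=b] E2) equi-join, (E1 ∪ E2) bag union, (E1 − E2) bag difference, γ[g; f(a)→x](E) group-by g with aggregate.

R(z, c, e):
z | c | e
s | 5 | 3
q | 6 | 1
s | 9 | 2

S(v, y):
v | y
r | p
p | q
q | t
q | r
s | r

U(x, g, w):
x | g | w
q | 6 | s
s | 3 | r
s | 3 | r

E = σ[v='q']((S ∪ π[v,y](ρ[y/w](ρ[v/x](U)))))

Per-node cardinality:
  S → 5
  U → 3
  ρ[v/x](U) → 3
  ρ[y/w](ρ[v/x](U)) → 3
  π[v,y](ρ[y/w](ρ[v/x](U))) → 3
  (S ∪ π[v,y](ρ[y/w](ρ[v/x](U)))) → 8
  σ[v='q']((S ∪ π[v,y](ρ[y/w](ρ[v/x](U))))) → 3

|E| = 3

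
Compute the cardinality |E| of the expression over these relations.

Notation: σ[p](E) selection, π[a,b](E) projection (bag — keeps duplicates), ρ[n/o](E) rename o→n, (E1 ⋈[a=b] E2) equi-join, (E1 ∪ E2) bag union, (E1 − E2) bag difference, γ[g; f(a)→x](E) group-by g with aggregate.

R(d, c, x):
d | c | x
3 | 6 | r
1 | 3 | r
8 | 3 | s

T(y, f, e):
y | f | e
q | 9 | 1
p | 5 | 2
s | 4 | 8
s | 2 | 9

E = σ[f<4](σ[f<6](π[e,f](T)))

Stepwise |·|:
  T → 4
  π[e,f](T) → 4
  σ[f<6](π[e,f](T)) → 3
  σ[f<4](σ[f<6](π[e,f](T))) → 1

|E| = 1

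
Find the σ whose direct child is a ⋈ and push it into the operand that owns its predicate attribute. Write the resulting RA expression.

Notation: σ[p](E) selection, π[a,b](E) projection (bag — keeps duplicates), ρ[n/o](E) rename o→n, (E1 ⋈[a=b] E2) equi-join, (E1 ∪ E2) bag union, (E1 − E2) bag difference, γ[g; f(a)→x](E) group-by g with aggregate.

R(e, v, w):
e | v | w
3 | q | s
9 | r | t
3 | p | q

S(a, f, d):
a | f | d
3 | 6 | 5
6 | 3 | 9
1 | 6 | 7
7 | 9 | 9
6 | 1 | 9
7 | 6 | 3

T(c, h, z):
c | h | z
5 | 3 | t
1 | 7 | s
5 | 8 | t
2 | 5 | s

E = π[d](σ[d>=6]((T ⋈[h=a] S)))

σ filters on d, owned by the right side.
E' = π[d]((T ⋈[h=a] σ[d>=6](S)))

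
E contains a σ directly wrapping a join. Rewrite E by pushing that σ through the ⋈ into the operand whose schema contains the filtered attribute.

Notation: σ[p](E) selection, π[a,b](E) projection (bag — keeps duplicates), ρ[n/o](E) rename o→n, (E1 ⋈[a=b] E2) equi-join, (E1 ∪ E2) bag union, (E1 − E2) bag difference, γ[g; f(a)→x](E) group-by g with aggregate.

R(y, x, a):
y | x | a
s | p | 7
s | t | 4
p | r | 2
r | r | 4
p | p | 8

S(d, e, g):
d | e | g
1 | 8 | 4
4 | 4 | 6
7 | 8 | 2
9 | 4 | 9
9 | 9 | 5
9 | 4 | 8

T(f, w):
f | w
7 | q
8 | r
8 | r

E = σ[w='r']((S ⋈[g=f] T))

σ filters on w, owned by the right side.
E' = (S ⋈[g=f] σ[w='r'](T))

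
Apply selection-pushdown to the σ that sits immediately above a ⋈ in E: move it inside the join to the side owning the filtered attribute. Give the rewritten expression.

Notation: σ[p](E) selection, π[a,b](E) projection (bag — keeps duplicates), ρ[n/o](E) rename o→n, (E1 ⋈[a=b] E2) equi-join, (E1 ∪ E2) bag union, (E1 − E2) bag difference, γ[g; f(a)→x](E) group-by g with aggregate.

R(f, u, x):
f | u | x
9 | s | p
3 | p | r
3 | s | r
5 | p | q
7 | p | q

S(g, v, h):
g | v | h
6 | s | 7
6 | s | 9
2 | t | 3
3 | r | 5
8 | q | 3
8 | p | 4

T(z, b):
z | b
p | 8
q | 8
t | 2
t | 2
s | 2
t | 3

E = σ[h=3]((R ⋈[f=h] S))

σ filters on h, owned by the right side.
E' = (R ⋈[f=h] σ[h=3](S))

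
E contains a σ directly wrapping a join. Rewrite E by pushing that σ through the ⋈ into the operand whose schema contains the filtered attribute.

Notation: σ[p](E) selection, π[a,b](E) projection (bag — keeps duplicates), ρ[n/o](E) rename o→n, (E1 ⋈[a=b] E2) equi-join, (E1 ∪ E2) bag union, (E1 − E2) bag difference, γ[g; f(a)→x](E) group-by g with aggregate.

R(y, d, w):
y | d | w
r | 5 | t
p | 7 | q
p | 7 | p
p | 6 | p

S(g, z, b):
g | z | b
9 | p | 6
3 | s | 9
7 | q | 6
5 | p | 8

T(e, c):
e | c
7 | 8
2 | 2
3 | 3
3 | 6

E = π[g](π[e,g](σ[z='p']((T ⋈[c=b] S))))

σ filters on z, owned by the right side.
E' = π[g](π[e,g]((T ⋈[c=b] σ[z='p'](S))))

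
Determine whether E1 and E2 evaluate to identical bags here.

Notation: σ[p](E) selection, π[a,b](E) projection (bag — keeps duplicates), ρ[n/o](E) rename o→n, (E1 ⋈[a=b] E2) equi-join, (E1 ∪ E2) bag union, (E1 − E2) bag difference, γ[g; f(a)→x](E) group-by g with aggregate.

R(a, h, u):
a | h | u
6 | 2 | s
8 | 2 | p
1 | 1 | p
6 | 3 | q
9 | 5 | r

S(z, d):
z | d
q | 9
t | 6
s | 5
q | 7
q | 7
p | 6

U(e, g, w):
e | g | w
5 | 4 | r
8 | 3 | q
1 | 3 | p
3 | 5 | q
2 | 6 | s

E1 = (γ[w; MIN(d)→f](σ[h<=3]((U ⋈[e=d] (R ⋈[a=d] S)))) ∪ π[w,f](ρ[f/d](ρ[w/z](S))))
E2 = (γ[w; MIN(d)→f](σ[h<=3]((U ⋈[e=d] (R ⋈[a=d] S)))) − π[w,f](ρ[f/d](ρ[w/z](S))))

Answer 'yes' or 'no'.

E1 subexpression sizes:
  U → 5
  R → 5
  S → 6
  (R ⋈[a=d] S) → 5
  (U ⋈[e=d] (R ⋈[a=d] S)) → 0
  σ[h<=3]((U ⋈[e=d] (R ⋈[a=d] S))) → 0
  γ[w; MIN(d)→f](σ[h<=3]((U ⋈[e=d] (R ⋈[a=d] S)))) → 0
  S → 6
  ρ[w/z](S) → 6
  ρ[f/d](ρ[w/z](S)) → 6
  π[w,f](ρ[f/d](ρ[w/z](S))) → 6
  (γ[w; MIN(d)→f](σ[h<=3]((U ⋈[e=d] (R ⋈[a=d] S)))) ∪ π[w,f](ρ[f/d](ρ[w/z](S)))) → 6
E2 subexpression sizes:
  U → 5
  R → 5
  S → 6
  (R ⋈[a=d] S) → 5
  (U ⋈[e=d] (R ⋈[a=d] S)) → 0
  σ[h<=3]((U ⋈[e=d] (R ⋈[a=d] S))) → 0
  γ[w; MIN(d)→f](σ[h<=3]((U ⋈[e=d] (R ⋈[a=d] S)))) → 0
  S → 6
  ρ[w/z](S) → 6
  ρ[f/d](ρ[w/z](S)) → 6
  π[w,f](ρ[f/d](ρ[w/z](S))) → 6
  (γ[w; MIN(d)→f](σ[h<=3]((U ⋈[e=d] (R ⋈[a=d] S)))) − π[w,f](ρ[f/d](ρ[w/z](S)))) → 0

E1 result:
w | f
p | 6
q | 7
q | 7
q | 9
s | 5
t | 6
E2 result:
w | f
(0 rows)
Witness: ('p', 6) appears 1× in E1 but 0× in E2.

no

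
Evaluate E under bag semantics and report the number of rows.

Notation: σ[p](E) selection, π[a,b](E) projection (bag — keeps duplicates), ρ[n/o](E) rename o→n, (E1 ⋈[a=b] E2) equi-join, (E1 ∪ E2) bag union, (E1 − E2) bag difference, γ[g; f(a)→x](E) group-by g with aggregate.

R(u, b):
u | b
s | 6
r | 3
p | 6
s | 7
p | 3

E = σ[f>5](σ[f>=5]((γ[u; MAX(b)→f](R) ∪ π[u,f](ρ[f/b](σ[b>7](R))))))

Stepwise |·|:
  R → 5
  γ[u; MAX(b)→f](R) → 3
  R → 5
  σ[b>7](R) → 0
  ρ[f/b](σ[b>7](R)) → 0
  π[u,f](ρ[f/b](σ[b>7](R))) → 0
  (γ[u; MAX(b)→f](R) ∪ π[u,f](ρ[f/b](σ[b>7](R)))) → 3
  σ[f>=5]((γ[u; MAX(b)→f](R) ∪ π[u,f](ρ[f/b](σ[b>7](R))))) → 2
  σ[f>5](σ[f>=5]((γ[u; MAX(b)→f](R) ∪ π[u,f](ρ[f/b](σ[b>7](R)))))) → 2

|E| = 2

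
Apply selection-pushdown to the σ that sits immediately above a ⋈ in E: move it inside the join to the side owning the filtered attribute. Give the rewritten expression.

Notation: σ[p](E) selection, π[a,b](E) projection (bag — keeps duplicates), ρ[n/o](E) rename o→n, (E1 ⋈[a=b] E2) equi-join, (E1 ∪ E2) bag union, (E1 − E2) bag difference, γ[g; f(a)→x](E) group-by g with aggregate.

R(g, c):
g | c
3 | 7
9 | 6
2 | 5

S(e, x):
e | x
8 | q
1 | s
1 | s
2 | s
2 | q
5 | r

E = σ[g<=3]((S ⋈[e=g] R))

σ filters on g, owned by the right side.
E' = (S ⋈[e=g] σ[g<=3](R))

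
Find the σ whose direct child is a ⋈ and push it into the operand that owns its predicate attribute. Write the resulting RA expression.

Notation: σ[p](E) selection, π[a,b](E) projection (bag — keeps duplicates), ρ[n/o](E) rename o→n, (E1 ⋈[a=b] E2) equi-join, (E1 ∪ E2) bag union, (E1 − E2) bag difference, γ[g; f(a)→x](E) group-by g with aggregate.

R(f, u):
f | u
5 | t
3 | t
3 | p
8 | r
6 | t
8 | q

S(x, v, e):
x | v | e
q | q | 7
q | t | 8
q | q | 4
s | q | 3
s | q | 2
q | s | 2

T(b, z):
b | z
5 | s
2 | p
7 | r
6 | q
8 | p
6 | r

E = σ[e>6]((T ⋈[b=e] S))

σ filters on e, owned by the right side.
E' = (T ⋈[b=e] σ[e>6](S))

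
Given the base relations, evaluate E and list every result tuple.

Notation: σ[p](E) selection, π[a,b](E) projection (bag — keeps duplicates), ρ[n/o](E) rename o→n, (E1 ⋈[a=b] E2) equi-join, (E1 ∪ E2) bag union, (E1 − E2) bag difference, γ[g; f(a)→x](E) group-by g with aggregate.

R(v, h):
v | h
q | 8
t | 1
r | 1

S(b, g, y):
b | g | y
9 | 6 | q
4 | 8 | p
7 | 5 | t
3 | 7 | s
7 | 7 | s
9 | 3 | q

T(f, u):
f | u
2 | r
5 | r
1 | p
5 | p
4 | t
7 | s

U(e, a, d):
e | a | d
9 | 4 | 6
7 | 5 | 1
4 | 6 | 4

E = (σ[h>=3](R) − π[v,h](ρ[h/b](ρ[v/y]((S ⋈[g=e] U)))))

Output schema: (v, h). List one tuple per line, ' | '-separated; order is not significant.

Row counts bottom-up:
  R → 3
  σ[h>=3](R) → 1
  S → 6
  U → 3
  (S ⋈[g=e] U) → 2
  ρ[v/y]((S ⋈[g=e] U)) → 2
  ρ[h/b](ρ[v/y]((S ⋈[g=e] U))) → 2
  π[v,h](ρ[h/b](ρ[v/y]((S ⋈[g=e] U)))) → 2
  (σ[h>=3](R) − π[v,h](ρ[h/b](ρ[v/y]((S ⋈[g=e] U))))) → 1

== RESULT ==
v | h
q | 8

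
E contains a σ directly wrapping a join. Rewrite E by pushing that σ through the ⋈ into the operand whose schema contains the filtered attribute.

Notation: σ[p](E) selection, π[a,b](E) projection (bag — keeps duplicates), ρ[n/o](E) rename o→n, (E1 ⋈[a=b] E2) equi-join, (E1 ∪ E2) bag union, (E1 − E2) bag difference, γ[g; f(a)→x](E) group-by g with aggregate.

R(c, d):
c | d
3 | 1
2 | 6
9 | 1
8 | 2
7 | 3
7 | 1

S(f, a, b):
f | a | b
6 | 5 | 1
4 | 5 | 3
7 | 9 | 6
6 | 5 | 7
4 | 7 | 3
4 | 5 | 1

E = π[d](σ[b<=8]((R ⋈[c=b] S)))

σ filters on b, owned by the right side.
E' = π[d]((R ⋈[c=b] σ[b<=8](S)))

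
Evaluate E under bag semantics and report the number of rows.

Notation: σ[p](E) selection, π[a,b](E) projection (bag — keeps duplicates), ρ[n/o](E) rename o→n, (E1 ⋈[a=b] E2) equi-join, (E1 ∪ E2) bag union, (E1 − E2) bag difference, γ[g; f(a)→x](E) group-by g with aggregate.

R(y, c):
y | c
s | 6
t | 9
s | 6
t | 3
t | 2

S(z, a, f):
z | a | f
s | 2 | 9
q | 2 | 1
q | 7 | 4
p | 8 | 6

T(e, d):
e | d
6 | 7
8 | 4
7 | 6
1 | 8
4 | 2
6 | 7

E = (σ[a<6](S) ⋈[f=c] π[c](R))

Subexpression sizes:
  S → 4
  σ[a<6](S) → 2
  R → 5
  π[c](R) → 5
  (σ[a<6](S) ⋈[f=c] π[c](R)) → 1

|E| = 1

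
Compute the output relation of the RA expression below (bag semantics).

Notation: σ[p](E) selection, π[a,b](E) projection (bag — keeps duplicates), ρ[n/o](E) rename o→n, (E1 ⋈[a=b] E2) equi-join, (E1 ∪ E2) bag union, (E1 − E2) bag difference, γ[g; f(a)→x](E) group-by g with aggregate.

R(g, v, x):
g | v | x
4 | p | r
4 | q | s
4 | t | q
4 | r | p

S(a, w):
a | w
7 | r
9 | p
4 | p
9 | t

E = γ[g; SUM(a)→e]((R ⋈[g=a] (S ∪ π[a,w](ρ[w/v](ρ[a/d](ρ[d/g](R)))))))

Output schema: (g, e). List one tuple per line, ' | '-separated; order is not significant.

Subexpression sizes:
  R → 4
  S → 4
  R → 4
  ρ[d/g](R) → 4
  ρ[a/d](ρ[d/g](R)) → 4
  ρ[w/v](ρ[a/d](ρ[d/g](R))) → 4
  π[a,w](ρ[w/v](ρ[a/d](ρ[d/g](R)))) → 4
  (S ∪ π[a,w](ρ[w/v](ρ[a/d](ρ[d/g](R))))) → 8
  (R ⋈[g=a] (S ∪ π[a,w](ρ[w/v](ρ[a/d](ρ[d/g](R)))))) → 20
  γ[g; SUM(a)→e]((R ⋈[g=a] (S ∪ π[a,w](ρ[w/v](ρ[a/d](ρ[d/g](R))))))) → 1

== RESULT ==
g | e
4 | 80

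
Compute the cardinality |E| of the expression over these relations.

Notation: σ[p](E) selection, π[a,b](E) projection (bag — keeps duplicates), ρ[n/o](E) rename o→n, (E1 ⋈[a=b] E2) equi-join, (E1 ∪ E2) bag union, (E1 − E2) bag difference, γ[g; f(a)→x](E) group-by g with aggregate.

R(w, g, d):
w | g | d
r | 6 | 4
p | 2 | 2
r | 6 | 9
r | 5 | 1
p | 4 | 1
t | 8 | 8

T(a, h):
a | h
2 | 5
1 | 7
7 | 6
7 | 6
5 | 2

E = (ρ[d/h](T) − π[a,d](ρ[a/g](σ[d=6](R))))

Subexpression sizes:
  T → 5
  ρ[d/h](T) → 5
  R → 6
  σ[d=6](R) → 0
  ρ[a/g](σ[d=6](R)) → 0
  π[a,d](ρ[a/g](σ[d=6](R))) → 0
  (ρ[d/h](T) − π[a,d](ρ[a/g](σ[d=6](R)))) → 5

|E| = 5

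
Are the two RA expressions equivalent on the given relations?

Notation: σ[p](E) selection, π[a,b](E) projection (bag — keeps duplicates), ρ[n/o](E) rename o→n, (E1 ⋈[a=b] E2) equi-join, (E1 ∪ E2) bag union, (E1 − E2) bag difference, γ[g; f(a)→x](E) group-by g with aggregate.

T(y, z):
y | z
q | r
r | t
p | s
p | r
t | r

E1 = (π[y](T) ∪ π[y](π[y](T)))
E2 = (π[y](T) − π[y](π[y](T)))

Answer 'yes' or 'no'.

E1 row counts bottom-up:
  T → 5
  π[y](T) → 5
  T → 5
  π[y](T) → 5
  π[y](π[y](T)) → 5
  (π[y](T) ∪ π[y](π[y](T))) → 10
E2 row counts bottom-up:
  T → 5
  π[y](T) → 5
  T → 5
  π[y](T) → 5
  π[y](π[y](T)) → 5
  (π[y](T) − π[y](π[y](T))) → 0

E1 result:
y
p
p
p
p
q
q
r
r
t
t
E2 result:
y
(0 rows)
Witness: ('t',) appears 2× in E1 but 0× in E2.

no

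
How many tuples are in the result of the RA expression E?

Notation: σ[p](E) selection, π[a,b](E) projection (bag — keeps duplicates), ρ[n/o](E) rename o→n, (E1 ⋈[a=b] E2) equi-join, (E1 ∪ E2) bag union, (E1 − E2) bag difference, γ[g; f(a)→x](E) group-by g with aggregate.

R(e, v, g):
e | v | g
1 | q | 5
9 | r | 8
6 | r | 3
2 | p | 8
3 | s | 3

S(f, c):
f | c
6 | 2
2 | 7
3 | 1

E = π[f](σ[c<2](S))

Stepwise |·|:
  S → 3
  σ[c<2](S) → 1
  π[f](σ[c<2](S)) → 1

|E| = 1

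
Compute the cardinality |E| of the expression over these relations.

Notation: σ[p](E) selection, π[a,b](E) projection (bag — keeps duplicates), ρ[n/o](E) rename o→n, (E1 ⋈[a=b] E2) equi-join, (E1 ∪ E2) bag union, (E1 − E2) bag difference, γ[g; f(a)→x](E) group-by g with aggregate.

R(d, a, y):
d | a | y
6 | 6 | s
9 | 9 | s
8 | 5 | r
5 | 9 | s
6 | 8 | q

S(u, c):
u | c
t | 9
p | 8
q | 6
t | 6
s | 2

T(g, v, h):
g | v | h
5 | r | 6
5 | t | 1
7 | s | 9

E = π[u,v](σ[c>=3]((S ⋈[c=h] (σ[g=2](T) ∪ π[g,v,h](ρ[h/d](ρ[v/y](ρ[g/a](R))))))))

Per-node cardinality:
  S → 5
  T → 3
  σ[g=2](T) → 0
  R → 5
  ρ[g/a](R) → 5
  ρ[v/y](ρ[g/a](R)) → 5
  ρ[h/d](ρ[v/y](ρ[g/a](R))) → 5
  π[g,v,h](ρ[h/d](ρ[v/y](ρ[g/a](R)))) → 5
  (σ[g=2](T) ∪ π[g,v,h](ρ[h/d](ρ[v/y](ρ[g/a](R))))) → 5
  (S ⋈[c=h] (σ[g=2](T) ∪ π[g,v,h](ρ[h/d](ρ[v/y](ρ[g/a](R)))))) → 6
  σ[c>=3]((S ⋈[c=h] (σ[g=2](T) ∪ π[g,v,h](ρ[h/d](ρ[v/y](ρ[g/a](R))))))) → 6
  π[u,v](σ[c>=3]((S ⋈[c=h] (σ[g=2](T) ∪ π[g,v,h](ρ[h/d](ρ[v/y](ρ[g/a](R)))))))) → 6

|E| = 6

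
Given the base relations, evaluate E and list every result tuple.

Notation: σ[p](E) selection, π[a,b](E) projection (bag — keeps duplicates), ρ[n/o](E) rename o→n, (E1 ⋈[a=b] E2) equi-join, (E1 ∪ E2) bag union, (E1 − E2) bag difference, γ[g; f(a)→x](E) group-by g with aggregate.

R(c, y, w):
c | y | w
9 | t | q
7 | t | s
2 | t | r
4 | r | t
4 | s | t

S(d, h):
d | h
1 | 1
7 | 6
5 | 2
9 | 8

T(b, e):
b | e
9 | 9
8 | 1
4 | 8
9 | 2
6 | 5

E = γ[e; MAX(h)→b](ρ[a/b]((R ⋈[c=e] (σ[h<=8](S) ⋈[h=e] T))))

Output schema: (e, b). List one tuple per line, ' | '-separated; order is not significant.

Row counts bottom-up:
  R → 5
  S → 4
  σ[h<=8](S) → 4
  T → 5
  (σ[h<=8](S) ⋈[h=e] T) → 3
  (R ⋈[c=e] (σ[h<=8](S) ⋈[h=e] T)) → 1
  ρ[a/b]((R ⋈[c=e] (σ[h<=8](S) ⋈[h=e] T))) → 1
  γ[e; MAX(h)→b](ρ[a/b]((R ⋈[c=e] (σ[h<=8](S) ⋈[h=e] T)))) → 1

== RESULT ==
e | b
2 | 2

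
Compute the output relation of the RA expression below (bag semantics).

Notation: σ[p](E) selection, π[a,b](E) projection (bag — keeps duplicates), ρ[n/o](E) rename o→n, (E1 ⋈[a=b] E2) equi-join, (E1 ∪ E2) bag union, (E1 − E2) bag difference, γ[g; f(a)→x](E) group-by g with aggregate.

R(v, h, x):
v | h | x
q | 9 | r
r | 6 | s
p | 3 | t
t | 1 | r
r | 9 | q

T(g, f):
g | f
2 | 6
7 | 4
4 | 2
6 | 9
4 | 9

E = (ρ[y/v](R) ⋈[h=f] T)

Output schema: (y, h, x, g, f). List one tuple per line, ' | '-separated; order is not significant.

Per-node cardinality:
  R → 5
  ρ[y/v](R) → 5
  T → 5
  (ρ[y/v](R) ⋈[h=f] T) → 5

== RESULT ==
y | h | x | g | f
q | 9 | r | 4 | 9
q | 9 | r | 6 | 9
r | 6 | s | 2 | 6
r | 9 | q | 4 | 9
r | 9 | q | 6 | 9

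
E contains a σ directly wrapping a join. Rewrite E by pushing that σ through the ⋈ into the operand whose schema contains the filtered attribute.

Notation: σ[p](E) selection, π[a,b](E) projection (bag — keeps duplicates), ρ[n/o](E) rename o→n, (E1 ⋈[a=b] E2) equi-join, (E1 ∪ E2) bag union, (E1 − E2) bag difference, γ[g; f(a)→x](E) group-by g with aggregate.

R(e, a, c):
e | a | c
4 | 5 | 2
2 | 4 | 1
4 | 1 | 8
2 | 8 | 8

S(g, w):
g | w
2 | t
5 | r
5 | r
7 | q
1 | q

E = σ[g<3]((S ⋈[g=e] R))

σ filters on g, owned by the left side.
E' = (σ[g<3](S) ⋈[g=e] R)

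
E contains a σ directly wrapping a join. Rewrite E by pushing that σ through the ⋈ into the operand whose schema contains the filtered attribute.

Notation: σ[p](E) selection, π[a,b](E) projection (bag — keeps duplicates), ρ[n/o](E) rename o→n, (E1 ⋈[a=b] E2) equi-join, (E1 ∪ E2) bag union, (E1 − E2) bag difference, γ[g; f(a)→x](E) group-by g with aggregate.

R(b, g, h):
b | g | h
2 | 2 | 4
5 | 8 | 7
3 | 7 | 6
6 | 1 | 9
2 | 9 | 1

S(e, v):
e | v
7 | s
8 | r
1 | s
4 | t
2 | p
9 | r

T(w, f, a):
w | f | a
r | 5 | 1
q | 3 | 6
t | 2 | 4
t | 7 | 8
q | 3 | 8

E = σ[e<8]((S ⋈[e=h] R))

σ filters on e, owned by the left side.
E' = (σ[e<8](S) ⋈[e=h] R)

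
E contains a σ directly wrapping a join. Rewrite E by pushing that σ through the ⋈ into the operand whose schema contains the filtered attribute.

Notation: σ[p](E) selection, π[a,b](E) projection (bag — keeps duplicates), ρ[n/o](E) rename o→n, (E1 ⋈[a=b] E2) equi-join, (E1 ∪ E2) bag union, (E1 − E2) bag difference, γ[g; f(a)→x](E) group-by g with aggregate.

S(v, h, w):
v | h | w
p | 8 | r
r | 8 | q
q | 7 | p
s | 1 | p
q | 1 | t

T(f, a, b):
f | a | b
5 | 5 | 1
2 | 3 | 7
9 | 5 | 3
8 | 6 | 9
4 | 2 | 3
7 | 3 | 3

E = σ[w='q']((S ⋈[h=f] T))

σ filters on w, owned by the left side.
E' = (σ[w='q'](S) ⋈[h=f] T)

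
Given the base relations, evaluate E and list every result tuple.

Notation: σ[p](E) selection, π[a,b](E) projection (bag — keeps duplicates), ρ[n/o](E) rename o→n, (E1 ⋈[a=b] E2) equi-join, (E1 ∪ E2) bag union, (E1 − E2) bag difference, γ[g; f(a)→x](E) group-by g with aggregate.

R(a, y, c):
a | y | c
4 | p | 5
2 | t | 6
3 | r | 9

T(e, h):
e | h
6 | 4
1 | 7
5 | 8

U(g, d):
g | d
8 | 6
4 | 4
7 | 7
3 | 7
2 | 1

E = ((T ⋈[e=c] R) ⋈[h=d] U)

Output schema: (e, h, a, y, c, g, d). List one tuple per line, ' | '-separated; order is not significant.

Subexpression sizes:
  T → 3
  R → 3
  (T ⋈[e=c] R) → 2
  U → 5
  ((T ⋈[e=c] R) ⋈[h=d] U) → 1

== RESULT ==
e | h | a | y | c | g | d
6 | 4 | 2 | t | 6 | 4 | 4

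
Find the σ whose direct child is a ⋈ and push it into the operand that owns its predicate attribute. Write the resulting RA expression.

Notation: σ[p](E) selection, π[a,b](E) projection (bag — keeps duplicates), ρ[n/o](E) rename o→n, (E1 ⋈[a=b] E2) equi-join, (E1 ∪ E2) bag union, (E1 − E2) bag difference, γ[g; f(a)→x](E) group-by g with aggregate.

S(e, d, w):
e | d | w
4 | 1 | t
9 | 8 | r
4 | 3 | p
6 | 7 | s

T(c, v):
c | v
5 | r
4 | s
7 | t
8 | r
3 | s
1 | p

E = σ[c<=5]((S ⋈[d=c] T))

σ filters on c, owned by the right side.
E' = (S ⋈[d=c] σ[c<=5](T))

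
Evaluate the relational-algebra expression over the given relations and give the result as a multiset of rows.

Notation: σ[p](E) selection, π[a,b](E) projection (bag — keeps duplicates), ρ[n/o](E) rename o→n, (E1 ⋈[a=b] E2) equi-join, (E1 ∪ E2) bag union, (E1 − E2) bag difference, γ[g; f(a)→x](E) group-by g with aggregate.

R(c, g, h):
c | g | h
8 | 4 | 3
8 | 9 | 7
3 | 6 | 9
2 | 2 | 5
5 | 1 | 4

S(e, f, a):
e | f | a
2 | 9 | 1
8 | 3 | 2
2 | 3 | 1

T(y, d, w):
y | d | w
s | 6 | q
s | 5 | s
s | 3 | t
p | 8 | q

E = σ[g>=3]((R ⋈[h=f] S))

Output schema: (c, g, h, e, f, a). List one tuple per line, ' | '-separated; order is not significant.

Subexpression sizes:
  R → 5
  S → 3
  (R ⋈[h=f] S) → 3
  σ[g>=3]((R ⋈[h=f] S)) → 3

== RESULT ==
c | g | h | e | f | a
3 | 6 | 9 | 2 | 9 | 1
8 | 4 | 3 | 2 | 3 | 1
8 | 4 | 3 | 8 | 3 | 2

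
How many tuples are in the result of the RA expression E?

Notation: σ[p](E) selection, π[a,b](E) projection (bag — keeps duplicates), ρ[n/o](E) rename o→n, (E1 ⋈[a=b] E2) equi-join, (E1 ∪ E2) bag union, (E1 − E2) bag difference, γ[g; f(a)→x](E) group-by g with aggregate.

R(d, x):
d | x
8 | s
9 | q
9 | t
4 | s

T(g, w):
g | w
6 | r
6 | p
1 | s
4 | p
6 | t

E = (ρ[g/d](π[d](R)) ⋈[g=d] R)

Row counts bottom-up:
  R → 4
  π[d](R) → 4
  ρ[g/d](π[d](R)) → 4
  R → 4
  (ρ[g/d](π[d](R)) ⋈[g=d] R) → 6

|E| = 6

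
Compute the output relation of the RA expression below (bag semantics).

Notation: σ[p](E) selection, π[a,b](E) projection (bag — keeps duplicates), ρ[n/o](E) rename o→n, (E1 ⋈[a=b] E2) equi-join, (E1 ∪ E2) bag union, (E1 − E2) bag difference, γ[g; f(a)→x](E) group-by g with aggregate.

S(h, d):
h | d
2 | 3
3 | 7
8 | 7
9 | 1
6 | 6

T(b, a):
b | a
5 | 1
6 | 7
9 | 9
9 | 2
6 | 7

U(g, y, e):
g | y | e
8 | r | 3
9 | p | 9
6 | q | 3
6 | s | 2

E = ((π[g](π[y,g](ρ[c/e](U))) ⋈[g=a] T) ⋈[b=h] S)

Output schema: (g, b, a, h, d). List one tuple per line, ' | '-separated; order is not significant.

Per-node cardinality:
  U → 4
  ρ[c/e](U) → 4
  π[y,g](ρ[c/e](U)) → 4
  π[g](π[y,g](ρ[c/e](U))) → 4
  T → 5
  (π[g](π[y,g](ρ[c/e](U))) ⋈[g=a] T) → 1
  S → 5
  ((π[g](π[y,g](ρ[c/e](U))) ⋈[g=a] T) ⋈[b=h] S) → 1

== RESULT ==
g | b | a | h | d
9 | 9 | 9 | 9 | 1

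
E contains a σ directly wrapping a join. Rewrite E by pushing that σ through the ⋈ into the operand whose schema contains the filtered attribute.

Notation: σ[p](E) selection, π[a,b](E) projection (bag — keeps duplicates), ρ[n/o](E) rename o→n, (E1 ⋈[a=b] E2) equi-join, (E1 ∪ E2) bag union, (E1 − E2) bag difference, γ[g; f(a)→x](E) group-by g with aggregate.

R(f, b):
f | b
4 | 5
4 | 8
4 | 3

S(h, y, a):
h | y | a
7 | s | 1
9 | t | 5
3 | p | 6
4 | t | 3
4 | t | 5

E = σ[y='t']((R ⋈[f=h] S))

σ filters on y, owned by the right side.
E' = (R ⋈[f=h] σ[y='t'](S))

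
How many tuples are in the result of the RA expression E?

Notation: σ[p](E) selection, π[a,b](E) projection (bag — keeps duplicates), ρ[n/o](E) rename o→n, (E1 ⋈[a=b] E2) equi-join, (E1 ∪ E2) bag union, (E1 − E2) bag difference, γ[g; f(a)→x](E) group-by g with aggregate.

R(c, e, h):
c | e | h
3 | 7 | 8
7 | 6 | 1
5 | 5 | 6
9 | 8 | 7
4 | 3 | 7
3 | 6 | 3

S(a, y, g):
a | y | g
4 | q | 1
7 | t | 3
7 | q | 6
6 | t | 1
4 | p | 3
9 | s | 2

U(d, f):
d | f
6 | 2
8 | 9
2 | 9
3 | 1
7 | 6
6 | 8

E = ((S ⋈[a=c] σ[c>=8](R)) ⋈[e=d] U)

Row counts bottom-up:
  S → 6
  R → 6
  σ[c>=8](R) → 1
  (S ⋈[a=c] σ[c>=8](R)) → 1
  U → 6
  ((S ⋈[a=c] σ[c>=8](R)) ⋈[e=d] U) → 1

|E| = 1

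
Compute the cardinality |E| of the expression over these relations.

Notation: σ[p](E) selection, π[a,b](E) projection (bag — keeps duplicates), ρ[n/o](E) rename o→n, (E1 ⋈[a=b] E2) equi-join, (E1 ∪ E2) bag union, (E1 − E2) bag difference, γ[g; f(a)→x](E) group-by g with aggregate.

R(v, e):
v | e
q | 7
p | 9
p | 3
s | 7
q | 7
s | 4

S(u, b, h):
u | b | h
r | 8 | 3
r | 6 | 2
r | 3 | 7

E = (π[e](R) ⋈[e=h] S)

Stepwise |·|:
  R → 6
  π[e](R) → 6
  S → 3
  (π[e](R) ⋈[e=h] S) → 4

|E| = 4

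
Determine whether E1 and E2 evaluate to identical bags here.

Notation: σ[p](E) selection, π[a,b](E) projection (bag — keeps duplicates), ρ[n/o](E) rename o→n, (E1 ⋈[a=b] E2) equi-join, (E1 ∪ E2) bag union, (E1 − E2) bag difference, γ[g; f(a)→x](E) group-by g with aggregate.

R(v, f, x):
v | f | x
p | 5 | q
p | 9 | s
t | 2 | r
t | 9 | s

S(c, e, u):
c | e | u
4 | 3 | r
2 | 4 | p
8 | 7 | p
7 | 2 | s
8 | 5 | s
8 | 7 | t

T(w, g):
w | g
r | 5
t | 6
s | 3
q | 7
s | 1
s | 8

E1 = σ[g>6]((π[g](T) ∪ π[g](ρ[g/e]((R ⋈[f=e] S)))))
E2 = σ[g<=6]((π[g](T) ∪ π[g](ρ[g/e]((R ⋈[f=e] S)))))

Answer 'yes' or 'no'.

E1 subexpression sizes:
  T → 6
  π[g](T) → 6
  R → 4
  S → 6
  (R ⋈[f=e] S) → 2
  ρ[g/e]((R ⋈[f=e] S)) → 2
  π[g](ρ[g/e]((R ⋈[f=e] S))) → 2
  (π[g](T) ∪ π[g](ρ[g/e]((R ⋈[f=e] S)))) → 8
  σ[g>6]((π[g](T) ∪ π[g](ρ[g/e]((R ⋈[f=e] S))))) → 2
E2 subexpression sizes:
  T → 6
  π[g](T) → 6
  R → 4
  S → 6
  (R ⋈[f=e] S) → 2
  ρ[g/e]((R ⋈[f=e] S)) → 2
  π[g](ρ[g/e]((R ⋈[f=e] S))) → 2
  (π[g](T) ∪ π[g](ρ[g/e]((R ⋈[f=e] S)))) → 8
  σ[g<=6]((π[g](T) ∪ π[g](ρ[g/e]((R ⋈[f=e] S))))) → 6

E1 result:
g
7
8
E2 result:
g
1
2
3
5
5
6
Witness: (6,) appears 0× in E1 but 1× in E2.

no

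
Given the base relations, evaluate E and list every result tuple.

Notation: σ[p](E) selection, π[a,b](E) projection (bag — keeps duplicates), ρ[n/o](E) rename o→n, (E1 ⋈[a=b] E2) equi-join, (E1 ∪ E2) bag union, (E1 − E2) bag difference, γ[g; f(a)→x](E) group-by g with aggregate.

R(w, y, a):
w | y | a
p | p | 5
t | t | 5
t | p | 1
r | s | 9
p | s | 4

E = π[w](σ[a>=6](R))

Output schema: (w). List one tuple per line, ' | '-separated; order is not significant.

Stepwise |·|:
  R → 5
  σ[a>=6](R) → 1
  π[w](σ[a>=6](R)) → 1

== RESULT ==
w
r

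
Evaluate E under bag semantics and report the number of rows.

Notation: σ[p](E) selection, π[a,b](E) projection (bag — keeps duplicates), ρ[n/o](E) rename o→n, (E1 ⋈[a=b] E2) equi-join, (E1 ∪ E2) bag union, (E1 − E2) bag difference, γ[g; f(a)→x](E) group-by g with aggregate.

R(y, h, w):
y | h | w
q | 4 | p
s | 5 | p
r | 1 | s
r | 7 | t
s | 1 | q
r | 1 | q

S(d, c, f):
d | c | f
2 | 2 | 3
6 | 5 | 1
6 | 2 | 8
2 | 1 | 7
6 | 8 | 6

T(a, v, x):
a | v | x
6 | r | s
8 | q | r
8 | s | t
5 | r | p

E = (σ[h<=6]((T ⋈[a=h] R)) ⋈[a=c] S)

Stepwise |·|:
  T → 4
  R → 6
  (T ⋈[a=h] R) → 1
  σ[h<=6]((T ⋈[a=h] R)) → 1
  S → 5
  (σ[h<=6]((T ⋈[a=h] R)) ⋈[a=c] S) → 1

|E| = 1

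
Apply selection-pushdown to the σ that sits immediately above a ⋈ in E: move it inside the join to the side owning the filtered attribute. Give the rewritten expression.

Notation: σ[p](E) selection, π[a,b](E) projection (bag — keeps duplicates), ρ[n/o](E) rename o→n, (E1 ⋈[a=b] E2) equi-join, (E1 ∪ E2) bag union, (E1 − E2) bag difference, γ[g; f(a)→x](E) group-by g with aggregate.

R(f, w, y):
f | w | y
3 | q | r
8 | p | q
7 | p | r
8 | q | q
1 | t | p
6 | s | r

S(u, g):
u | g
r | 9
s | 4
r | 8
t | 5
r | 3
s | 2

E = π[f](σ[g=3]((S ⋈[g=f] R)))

σ filters on g, owned by the left side.
E' = π[f]((σ[g=3](S) ⋈[g=f] R))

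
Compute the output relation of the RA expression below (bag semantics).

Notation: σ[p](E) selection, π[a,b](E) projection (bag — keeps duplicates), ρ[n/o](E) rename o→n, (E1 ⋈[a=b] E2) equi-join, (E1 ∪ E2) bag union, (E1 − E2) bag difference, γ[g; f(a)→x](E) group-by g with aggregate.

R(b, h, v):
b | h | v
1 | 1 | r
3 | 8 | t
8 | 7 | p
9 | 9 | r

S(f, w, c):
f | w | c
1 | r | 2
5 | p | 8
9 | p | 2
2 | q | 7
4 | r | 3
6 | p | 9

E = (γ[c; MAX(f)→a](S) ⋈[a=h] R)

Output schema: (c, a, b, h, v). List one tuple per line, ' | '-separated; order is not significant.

Row counts bottom-up:
  S → 6
  γ[c; MAX(f)→a](S) → 5
  R → 4
  (γ[c; MAX(f)→a](S) ⋈[a=h] R) → 1

== RESULT ==
c | a | b | h | v
2 | 9 | 9 | 9 | r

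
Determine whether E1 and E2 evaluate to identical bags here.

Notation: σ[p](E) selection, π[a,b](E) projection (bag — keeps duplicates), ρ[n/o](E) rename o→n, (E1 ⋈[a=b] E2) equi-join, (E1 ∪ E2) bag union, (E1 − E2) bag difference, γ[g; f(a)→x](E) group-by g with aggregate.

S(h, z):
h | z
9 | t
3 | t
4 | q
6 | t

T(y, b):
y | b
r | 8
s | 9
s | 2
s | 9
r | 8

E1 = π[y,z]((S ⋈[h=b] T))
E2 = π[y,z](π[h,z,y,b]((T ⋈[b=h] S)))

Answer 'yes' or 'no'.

E1 subexpression sizes:
  S → 4
  T → 5
  (S ⋈[h=b] T) → 2
  π[y,z]((S ⋈[h=b] T)) → 2
E2 subexpression sizes:
  T → 5
  S → 4
  (T ⋈[b=h] S) → 2
  π[h,z,y,b]((T ⋈[b=h] S)) → 2
  π[y,z](π[h,z,y,b]((T ⋈[b=h] S))) → 2

E1 and E2 produce the same multiset:
y | z
s | t
s | t

yes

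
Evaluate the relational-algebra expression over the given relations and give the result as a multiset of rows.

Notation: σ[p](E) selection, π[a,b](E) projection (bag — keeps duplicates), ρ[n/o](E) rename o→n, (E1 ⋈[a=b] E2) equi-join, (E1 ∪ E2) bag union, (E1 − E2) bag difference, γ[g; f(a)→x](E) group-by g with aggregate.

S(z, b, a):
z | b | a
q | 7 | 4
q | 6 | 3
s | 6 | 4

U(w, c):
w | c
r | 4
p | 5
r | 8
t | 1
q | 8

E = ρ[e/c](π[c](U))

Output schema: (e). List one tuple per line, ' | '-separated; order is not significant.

Row counts bottom-up:
  U → 5
  π[c](U) → 5
  ρ[e/c](π[c](U)) → 5

== RESULT ==
e
1
4
5
8
8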